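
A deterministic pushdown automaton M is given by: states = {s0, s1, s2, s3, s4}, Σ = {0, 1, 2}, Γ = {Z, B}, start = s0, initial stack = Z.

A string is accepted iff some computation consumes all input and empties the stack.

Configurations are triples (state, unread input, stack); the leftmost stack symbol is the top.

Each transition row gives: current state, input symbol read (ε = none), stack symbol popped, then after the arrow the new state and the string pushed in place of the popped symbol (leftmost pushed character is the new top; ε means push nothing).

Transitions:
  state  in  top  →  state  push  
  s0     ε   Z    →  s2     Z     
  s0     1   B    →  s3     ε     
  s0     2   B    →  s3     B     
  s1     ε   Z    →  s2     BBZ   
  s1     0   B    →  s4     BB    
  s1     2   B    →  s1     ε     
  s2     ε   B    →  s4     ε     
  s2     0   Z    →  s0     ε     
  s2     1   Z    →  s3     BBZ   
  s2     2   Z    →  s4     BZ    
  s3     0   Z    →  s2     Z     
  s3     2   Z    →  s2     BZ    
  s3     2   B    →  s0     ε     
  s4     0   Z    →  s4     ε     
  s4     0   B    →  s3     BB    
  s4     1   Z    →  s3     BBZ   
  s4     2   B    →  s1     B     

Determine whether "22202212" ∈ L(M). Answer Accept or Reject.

(s0, 22202212, Z) ⊢ (s2, 22202212, Z) ⊢ (s4, 2202212, BZ) ⊢ (s1, 202212, BZ) ⊢ (s1, 02212, Z) ⊢ (s2, 02212, BBZ) ⊢ (s4, 02212, BZ) ⊢ (s3, 2212, BBZ) ⊢ (s0, 212, BZ) ⊢ (s3, 12, BZ)
No transition applies at (s3, 12, BZ); input not fully consumed.

Reject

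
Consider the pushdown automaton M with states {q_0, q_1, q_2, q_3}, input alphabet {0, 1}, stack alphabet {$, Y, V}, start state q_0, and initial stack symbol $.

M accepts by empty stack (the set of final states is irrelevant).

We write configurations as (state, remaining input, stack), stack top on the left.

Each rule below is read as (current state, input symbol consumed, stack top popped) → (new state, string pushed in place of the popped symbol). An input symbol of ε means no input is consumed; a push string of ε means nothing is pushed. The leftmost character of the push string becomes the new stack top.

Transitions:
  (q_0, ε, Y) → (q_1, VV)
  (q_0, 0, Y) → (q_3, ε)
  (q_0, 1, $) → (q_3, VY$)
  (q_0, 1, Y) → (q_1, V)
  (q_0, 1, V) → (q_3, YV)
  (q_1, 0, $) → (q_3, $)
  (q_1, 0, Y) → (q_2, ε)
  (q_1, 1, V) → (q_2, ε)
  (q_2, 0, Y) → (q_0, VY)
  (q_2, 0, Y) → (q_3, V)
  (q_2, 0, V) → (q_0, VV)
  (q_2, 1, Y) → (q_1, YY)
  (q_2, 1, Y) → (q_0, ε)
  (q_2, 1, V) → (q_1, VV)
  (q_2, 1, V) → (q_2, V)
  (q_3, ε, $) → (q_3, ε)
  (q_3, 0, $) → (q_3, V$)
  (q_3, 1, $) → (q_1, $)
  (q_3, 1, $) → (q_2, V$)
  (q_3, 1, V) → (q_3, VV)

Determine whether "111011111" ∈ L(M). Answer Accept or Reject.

Reject

No computation consumes all input and empties the stack.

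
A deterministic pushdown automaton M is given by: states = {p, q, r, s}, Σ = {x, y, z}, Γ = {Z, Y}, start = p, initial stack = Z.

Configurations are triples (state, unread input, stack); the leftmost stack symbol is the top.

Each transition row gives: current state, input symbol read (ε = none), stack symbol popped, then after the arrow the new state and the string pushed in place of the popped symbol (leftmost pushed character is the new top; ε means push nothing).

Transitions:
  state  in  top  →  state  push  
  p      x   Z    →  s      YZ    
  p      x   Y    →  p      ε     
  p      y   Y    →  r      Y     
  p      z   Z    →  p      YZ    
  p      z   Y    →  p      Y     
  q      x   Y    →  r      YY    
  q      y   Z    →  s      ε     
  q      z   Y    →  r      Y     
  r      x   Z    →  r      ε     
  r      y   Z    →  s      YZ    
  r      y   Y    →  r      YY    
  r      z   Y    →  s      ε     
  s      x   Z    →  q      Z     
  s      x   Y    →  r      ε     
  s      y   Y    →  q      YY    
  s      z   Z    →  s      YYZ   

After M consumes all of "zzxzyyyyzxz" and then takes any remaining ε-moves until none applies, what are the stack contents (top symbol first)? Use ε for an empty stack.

(p, zzxzyyyyzxz, Z) ⊢ (p, zxzyyyyzxz, YZ) ⊢ (p, xzyyyyzxz, YZ) ⊢ (p, zyyyyzxz, Z) ⊢ (p, yyyyzxz, YZ) ⊢ (r, yyyzxz, YZ) ⊢ (r, yyzxz, YYZ) ⊢ (r, yzxz, YYYZ) ⊢ (r, zxz, YYYYZ) ⊢ (s, xz, YYYZ) ⊢ (r, z, YYZ) ⊢ (s, ε, YZ)
All input consumed in state s with stack YZ.

YZ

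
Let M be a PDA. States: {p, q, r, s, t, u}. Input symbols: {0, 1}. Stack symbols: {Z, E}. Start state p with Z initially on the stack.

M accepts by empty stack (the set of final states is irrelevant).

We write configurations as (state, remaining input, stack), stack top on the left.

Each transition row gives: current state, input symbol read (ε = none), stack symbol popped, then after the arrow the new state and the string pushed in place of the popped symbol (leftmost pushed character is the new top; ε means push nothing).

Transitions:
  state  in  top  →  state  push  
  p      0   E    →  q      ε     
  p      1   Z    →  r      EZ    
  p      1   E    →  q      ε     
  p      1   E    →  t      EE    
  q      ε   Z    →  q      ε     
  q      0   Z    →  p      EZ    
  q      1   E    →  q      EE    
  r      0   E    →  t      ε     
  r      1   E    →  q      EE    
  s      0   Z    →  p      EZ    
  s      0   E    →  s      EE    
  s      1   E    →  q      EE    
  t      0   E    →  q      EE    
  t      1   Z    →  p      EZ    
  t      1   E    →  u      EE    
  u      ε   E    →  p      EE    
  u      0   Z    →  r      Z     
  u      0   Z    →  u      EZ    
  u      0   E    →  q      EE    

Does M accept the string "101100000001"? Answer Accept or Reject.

One accepting computation: (p, 101100000001, Z) ⊢ (r, 01100000001, EZ) ⊢ (t, 1100000001, Z) ⊢ (p, 100000001, EZ) ⊢ (q, 00000001, Z) ⊢ (p, 0000001, EZ) ⊢ (q, 000001, Z) ⊢ (p, 00001, EZ) ⊢ (q, 0001, Z) ⊢ (p, 001, EZ) ⊢ (q, 01, Z) ⊢ (p, 1, EZ) ⊢ (q, ε, Z) ⊢ (q, ε, ε)
All input consumed and the stack is empty.

Accept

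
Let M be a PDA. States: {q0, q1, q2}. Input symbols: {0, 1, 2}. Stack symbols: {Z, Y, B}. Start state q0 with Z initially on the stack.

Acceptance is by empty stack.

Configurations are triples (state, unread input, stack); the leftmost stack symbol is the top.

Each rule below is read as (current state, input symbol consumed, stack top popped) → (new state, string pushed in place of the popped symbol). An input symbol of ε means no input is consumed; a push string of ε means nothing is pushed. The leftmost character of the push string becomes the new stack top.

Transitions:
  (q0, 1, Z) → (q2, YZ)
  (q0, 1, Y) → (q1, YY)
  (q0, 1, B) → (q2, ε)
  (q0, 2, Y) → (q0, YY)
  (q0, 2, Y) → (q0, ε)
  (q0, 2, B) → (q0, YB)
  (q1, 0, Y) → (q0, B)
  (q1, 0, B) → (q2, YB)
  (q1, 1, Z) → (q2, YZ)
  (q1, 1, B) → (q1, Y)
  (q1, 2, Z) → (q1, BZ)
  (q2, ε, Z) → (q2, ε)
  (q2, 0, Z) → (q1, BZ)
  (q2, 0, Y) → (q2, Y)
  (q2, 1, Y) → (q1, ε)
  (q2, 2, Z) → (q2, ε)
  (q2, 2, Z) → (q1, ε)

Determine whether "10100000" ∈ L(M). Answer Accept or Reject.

No computation consumes all input and empties the stack.

Reject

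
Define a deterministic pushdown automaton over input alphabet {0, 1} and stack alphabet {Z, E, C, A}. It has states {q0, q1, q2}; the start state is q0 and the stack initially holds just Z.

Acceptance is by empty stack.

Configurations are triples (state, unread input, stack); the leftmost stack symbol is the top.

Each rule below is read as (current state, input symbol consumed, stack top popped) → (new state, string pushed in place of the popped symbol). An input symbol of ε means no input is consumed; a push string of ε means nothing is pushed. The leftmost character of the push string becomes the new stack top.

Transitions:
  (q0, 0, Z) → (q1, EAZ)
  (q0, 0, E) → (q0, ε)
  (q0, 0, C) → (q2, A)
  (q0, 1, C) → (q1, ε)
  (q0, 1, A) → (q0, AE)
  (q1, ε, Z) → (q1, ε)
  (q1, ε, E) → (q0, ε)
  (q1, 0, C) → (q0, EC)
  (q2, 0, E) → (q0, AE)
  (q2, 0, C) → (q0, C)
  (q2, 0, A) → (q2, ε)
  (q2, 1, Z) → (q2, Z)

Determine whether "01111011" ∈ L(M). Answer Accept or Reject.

(q0, 01111011, Z) ⊢ (q1, 1111011, EAZ) ⊢ (q0, 1111011, AZ) ⊢ (q0, 111011, AEZ) ⊢ (q0, 11011, AEEZ) ⊢ (q0, 1011, AEEEZ) ⊢ (q0, 011, AEEEEZ)
No transition applies at (q0, 011, AEEEEZ); input not fully consumed.

Reject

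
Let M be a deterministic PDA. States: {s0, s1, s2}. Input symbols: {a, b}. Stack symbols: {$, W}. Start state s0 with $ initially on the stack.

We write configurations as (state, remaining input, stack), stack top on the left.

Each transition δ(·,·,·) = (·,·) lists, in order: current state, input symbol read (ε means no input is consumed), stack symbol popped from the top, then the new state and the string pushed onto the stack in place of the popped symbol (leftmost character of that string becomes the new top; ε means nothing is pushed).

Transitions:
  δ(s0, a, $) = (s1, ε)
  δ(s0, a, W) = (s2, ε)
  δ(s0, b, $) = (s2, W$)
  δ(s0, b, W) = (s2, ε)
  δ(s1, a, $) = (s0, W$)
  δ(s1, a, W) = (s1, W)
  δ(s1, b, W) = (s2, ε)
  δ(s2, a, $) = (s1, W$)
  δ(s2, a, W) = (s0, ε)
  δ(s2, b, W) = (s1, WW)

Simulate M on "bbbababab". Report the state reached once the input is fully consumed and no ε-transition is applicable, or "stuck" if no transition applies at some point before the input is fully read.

(s0, bbbababab, $)
  read b, top $: go to s2, push W$ → (s2, bbababab, W$)
  read b, top W: go to s1, push WW → (s1, bababab, WW$)
  read b, top W: go to s2, push ε → (s2, ababab, W$)
  read a, top W: go to s0, push ε → (s0, babab, $)
  read b, top $: go to s2, push W$ → (s2, abab, W$)
  read a, top W: go to s0, push ε → (s0, bab, $)
  read b, top $: go to s2, push W$ → (s2, ab, W$)
  read a, top W: go to s0, push ε → (s0, b, $)
  read b, top $: go to s2, push W$ → (s2, ε, W$)
All input consumed; M is in state s2.

s2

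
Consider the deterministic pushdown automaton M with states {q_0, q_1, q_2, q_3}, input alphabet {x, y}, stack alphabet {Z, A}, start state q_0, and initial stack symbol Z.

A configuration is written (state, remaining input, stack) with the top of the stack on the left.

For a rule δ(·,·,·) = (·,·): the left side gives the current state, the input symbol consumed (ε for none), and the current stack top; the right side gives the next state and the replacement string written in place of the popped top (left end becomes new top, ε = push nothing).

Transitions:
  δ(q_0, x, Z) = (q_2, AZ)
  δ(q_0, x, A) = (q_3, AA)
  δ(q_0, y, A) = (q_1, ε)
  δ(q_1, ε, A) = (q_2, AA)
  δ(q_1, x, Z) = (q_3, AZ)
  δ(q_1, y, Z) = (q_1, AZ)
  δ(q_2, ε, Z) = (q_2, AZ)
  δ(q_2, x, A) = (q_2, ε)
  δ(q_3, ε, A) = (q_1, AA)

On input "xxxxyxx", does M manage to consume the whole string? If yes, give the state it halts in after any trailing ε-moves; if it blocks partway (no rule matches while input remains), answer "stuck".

(q_0, xxxxyxx, Z)
  read x, top Z: go to q_2, push AZ → (q_2, xxxyxx, AZ)
  read x, top A: go to q_2, push ε → (q_2, xxyxx, Z)
  ε-move, top Z: go to q_2, push AZ → (q_2, xxyxx, AZ)
  read x, top A: go to q_2, push ε → (q_2, xyxx, Z)
  ε-move, top Z: go to q_2, push AZ → (q_2, xyxx, AZ)
  read x, top A: go to q_2, push ε → (q_2, yxx, Z)
  ε-move, top Z: go to q_2, push AZ → (q_2, yxx, AZ)
No transition for (q_2, y, top A); M blocks with input yxx remaining.

stuck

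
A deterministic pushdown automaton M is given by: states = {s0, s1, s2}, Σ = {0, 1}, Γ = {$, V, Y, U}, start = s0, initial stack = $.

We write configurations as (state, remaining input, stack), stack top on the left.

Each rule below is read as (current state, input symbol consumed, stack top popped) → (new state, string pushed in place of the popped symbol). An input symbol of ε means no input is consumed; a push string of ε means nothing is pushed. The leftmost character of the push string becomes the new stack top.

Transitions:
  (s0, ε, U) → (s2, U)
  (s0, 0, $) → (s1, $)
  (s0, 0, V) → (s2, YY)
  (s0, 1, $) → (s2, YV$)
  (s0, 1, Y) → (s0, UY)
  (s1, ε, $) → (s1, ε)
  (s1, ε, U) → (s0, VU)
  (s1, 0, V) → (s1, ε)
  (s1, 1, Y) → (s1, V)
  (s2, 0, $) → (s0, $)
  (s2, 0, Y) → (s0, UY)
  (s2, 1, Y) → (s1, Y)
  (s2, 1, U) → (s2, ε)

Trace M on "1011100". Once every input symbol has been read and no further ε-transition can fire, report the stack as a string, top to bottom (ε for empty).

ε

(s0, 1011100, $) ⊢ (s2, 011100, YV$) ⊢ (s0, 11100, UYV$) ⊢ (s2, 11100, UYV$) ⊢ (s2, 1100, YV$) ⊢ (s1, 100, YV$) ⊢ (s1, 00, VV$) ⊢ (s1, 0, V$) ⊢ (s1, ε, $) ⊢ (s1, ε, ε)
All input consumed in state s1 with stack ε.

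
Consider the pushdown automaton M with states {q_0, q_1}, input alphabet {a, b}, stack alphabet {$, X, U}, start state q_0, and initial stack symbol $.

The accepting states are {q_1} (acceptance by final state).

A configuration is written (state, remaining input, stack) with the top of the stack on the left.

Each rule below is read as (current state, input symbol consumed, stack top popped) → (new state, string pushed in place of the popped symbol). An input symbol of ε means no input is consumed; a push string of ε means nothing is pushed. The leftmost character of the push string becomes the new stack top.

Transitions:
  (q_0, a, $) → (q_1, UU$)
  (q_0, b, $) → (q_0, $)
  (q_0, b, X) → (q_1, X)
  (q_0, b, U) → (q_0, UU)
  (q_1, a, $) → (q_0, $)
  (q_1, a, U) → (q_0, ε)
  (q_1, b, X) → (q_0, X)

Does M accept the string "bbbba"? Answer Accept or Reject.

Accept

One accepting computation: (q_0, bbbba, $) ⊢ (q_0, bbba, $) ⊢ (q_0, bba, $) ⊢ (q_0, ba, $) ⊢ (q_0, a, $) ⊢ (q_1, ε, UU$)
All input consumed and state q_1 ∈ F.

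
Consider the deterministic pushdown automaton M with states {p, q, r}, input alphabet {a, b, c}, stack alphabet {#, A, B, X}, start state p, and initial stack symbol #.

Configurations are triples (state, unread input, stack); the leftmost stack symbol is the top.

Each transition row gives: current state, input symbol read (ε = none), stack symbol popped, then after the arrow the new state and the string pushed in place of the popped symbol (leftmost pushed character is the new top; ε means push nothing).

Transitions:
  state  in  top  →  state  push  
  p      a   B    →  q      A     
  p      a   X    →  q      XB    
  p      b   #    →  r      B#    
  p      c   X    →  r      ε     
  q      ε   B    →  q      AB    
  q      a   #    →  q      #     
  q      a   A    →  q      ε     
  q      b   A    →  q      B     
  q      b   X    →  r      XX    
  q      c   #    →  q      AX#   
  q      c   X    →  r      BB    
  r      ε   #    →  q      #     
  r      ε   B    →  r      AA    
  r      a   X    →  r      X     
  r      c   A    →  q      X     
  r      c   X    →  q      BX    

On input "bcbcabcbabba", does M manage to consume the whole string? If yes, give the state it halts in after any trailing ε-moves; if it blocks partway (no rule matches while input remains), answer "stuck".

stuck

(p, bcbcabcbabba, #)
  read b, top #: go to r, push B# → (r, cbcabcbabba, B#)
  ε-move, top B: go to r, push AA → (r, cbcabcbabba, AA#)
  read c, top A: go to q, push X → (q, bcabcbabba, XA#)
  read b, top X: go to r, push XX → (r, cabcbabba, XXA#)
  read c, top X: go to q, push BX → (q, abcbabba, BXXA#)
  ε-move, top B: go to q, push AB → (q, abcbabba, ABXXA#)
  read a, top A: go to q, push ε → (q, bcbabba, BXXA#)
  ε-move, top B: go to q, push AB → (q, bcbabba, ABXXA#)
  read b, top A: go to q, push B → (q, cbabba, BBXXA#)
  ε-move, top B: go to q, push AB → (q, cbabba, ABBXXA#)
No transition for (q, c, top A); M blocks with input cbabba remaining.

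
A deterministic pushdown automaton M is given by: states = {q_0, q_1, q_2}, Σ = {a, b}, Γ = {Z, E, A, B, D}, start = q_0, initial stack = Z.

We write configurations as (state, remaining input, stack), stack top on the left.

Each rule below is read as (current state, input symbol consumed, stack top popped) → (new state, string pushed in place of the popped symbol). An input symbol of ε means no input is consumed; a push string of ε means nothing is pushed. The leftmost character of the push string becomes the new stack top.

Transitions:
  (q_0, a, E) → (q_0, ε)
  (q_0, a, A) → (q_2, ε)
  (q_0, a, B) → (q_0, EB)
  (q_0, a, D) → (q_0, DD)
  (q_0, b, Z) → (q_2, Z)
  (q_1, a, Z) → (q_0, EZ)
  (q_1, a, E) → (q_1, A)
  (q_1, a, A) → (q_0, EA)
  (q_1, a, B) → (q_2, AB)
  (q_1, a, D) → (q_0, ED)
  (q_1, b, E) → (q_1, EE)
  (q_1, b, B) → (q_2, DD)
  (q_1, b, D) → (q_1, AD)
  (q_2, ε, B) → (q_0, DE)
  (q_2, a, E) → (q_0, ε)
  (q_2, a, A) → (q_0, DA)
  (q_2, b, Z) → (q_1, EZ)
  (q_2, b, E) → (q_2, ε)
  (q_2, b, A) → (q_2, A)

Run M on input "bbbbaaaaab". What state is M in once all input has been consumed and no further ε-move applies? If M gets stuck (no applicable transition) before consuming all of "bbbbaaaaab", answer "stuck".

stuck

(q_0, bbbbaaaaab, Z) ⊢ (q_2, bbbaaaaab, Z) ⊢ (q_1, bbaaaaab, EZ) ⊢ (q_1, baaaaab, EEZ) ⊢ (q_1, aaaaab, EEEZ) ⊢ (q_1, aaaab, AEEZ) ⊢ (q_0, aaab, EAEEZ) ⊢ (q_0, aab, AEEZ) ⊢ (q_2, ab, EEZ) ⊢ (q_0, b, EZ)
No transition for (q_0, b, top E); M blocks with input b remaining.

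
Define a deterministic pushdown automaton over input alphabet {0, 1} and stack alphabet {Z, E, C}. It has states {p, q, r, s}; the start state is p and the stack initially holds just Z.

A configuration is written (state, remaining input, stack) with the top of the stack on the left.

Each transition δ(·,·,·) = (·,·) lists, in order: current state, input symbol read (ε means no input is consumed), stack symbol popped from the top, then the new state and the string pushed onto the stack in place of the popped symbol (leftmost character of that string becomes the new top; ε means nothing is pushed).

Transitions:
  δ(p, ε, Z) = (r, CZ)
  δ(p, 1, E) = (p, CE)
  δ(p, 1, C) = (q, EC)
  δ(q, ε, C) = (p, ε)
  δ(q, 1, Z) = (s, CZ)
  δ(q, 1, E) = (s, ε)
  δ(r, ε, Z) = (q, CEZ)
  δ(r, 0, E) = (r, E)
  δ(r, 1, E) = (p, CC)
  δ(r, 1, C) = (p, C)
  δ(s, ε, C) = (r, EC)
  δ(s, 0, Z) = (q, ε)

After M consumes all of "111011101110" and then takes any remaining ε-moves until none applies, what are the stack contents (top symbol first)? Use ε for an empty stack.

(p, 111011101110, Z)
  ε-move, top Z: go to r, push CZ → (r, 111011101110, CZ)
  read 1, top C: go to p, push C → (p, 11011101110, CZ)
  read 1, top C: go to q, push EC → (q, 1011101110, ECZ)
  read 1, top E: go to s, push ε → (s, 011101110, CZ)
  ε-move, top C: go to r, push EC → (r, 011101110, ECZ)
  read 0, top E: go to r, push E → (r, 11101110, ECZ)
  read 1, top E: go to p, push CC → (p, 1101110, CCCZ)
  read 1, top C: go to q, push EC → (q, 101110, ECCCZ)
  read 1, top E: go to s, push ε → (s, 01110, CCCZ)
  ε-move, top C: go to r, push EC → (r, 01110, ECCCZ)
  read 0, top E: go to r, push E → (r, 1110, ECCCZ)
  read 1, top E: go to p, push CC → (p, 110, CCCCCZ)
  read 1, top C: go to q, push EC → (q, 10, ECCCCCZ)
  read 1, top E: go to s, push ε → (s, 0, CCCCCZ)
  ε-move, top C: go to r, push EC → (r, 0, ECCCCCZ)
  read 0, top E: go to r, push E → (r, ε, ECCCCCZ)
All input consumed in state r with stack ECCCCCZ.

ECCCCCZ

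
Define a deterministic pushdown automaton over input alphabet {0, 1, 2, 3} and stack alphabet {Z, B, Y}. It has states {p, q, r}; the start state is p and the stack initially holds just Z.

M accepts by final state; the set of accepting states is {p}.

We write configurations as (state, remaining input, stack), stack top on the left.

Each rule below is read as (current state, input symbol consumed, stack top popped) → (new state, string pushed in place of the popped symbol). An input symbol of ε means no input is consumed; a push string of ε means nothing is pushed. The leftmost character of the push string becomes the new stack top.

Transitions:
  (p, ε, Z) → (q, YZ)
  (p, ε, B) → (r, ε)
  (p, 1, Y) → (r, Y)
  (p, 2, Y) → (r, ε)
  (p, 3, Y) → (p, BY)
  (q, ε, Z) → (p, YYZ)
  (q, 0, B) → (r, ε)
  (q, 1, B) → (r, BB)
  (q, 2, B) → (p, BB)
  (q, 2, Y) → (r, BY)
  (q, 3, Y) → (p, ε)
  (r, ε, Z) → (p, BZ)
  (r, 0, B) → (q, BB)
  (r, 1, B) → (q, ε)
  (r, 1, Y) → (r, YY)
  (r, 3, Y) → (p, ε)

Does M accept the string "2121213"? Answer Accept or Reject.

Accept

(p, 2121213, Z) ⊢ (q, 2121213, YZ) ⊢ (r, 121213, BYZ) ⊢ (q, 21213, YZ) ⊢ (r, 1213, BYZ) ⊢ (q, 213, YZ) ⊢ (r, 13, BYZ) ⊢ (q, 3, YZ) ⊢ (p, ε, Z)
All input consumed; state p ∈ F.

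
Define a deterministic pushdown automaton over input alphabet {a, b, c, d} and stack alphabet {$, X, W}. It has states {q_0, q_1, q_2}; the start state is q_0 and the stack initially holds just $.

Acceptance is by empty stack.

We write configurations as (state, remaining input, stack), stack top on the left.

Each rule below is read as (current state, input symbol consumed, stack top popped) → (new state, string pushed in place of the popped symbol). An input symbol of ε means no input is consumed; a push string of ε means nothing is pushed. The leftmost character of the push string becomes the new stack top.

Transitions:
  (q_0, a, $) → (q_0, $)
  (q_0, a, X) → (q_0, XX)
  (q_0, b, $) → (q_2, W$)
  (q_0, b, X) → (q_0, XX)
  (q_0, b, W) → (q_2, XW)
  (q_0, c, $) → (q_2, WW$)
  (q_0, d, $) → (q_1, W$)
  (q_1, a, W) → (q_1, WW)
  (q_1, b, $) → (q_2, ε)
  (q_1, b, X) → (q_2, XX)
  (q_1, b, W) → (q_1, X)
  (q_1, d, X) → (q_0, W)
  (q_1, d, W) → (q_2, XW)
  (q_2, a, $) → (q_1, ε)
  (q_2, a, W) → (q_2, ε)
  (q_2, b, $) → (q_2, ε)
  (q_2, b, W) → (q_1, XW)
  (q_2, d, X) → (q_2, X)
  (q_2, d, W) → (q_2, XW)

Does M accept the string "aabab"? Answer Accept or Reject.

(q_0, aabab, $) ⊢ (q_0, abab, $) ⊢ (q_0, bab, $) ⊢ (q_2, ab, W$) ⊢ (q_2, b, $) ⊢ (q_2, ε, ε)
All input consumed and the stack is empty.

Accept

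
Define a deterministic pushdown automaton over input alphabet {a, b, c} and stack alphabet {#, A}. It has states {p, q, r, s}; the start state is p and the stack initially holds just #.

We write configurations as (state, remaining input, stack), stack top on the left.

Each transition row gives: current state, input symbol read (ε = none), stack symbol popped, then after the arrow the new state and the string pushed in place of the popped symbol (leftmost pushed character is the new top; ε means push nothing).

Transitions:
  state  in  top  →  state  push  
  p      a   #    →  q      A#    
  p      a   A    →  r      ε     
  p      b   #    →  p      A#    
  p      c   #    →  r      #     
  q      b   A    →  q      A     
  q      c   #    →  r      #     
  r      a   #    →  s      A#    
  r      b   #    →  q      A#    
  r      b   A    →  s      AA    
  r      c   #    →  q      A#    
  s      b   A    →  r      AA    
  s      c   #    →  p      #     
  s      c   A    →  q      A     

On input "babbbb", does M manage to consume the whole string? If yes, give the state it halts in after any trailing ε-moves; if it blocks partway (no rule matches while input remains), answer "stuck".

(p, babbbb, #)
  read b, top #: go to p, push A# → (p, abbbb, A#)
  read a, top A: go to r, push ε → (r, bbbb, #)
  read b, top #: go to q, push A# → (q, bbb, A#)
  read b, top A: go to q, push A → (q, bb, A#)
  read b, top A: go to q, push A → (q, b, A#)
  read b, top A: go to q, push A → (q, ε, A#)
All input consumed; M is in state q.

q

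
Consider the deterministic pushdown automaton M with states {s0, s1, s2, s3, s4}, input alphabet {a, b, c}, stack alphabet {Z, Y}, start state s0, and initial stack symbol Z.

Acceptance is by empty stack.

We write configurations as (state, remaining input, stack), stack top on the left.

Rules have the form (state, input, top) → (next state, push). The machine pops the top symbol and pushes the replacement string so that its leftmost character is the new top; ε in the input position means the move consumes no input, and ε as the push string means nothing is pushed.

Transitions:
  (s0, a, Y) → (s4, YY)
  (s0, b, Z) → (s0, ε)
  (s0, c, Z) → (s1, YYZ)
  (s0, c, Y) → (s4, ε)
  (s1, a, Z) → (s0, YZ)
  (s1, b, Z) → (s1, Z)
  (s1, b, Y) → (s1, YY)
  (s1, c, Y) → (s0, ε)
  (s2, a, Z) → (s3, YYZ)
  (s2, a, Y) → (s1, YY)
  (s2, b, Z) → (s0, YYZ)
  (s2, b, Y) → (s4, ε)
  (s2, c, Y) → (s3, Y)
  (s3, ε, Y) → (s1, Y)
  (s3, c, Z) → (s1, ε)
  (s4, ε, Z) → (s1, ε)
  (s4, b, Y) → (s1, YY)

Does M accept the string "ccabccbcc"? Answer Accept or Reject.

(s0, ccabccbcc, Z)
  read c, top Z: go to s1, push YYZ → (s1, cabccbcc, YYZ)
  read c, top Y: go to s0, push ε → (s0, abccbcc, YZ)
  read a, top Y: go to s4, push YY → (s4, bccbcc, YYZ)
  read b, top Y: go to s1, push YY → (s1, ccbcc, YYYZ)
  read c, top Y: go to s0, push ε → (s0, cbcc, YYZ)
  read c, top Y: go to s4, push ε → (s4, bcc, YZ)
  read b, top Y: go to s1, push YY → (s1, cc, YYZ)
  read c, top Y: go to s0, push ε → (s0, c, YZ)
  read c, top Y: go to s4, push ε → (s4, ε, Z)
  ε-move, top Z: go to s1, push ε → (s1, ε, ε)
All input consumed and the stack is empty.

Accept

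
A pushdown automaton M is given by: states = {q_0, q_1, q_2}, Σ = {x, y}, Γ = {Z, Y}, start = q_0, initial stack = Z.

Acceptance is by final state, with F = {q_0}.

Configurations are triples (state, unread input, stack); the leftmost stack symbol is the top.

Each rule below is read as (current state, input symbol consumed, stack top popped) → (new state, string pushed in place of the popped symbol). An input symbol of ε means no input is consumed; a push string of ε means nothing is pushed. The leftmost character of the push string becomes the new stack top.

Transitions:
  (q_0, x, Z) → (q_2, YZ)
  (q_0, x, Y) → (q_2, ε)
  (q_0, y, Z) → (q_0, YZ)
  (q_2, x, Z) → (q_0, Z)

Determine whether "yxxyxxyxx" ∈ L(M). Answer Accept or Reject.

Accept

One accepting computation: (q_0, yxxyxxyxx, Z) ⊢ (q_0, xxyxxyxx, YZ) ⊢ (q_2, xyxxyxx, Z) ⊢ (q_0, yxxyxx, Z) ⊢ (q_0, xxyxx, YZ) ⊢ (q_2, xyxx, Z) ⊢ (q_0, yxx, Z) ⊢ (q_0, xx, YZ) ⊢ (q_2, x, Z) ⊢ (q_0, ε, Z)
All input consumed and state q_0 ∈ F.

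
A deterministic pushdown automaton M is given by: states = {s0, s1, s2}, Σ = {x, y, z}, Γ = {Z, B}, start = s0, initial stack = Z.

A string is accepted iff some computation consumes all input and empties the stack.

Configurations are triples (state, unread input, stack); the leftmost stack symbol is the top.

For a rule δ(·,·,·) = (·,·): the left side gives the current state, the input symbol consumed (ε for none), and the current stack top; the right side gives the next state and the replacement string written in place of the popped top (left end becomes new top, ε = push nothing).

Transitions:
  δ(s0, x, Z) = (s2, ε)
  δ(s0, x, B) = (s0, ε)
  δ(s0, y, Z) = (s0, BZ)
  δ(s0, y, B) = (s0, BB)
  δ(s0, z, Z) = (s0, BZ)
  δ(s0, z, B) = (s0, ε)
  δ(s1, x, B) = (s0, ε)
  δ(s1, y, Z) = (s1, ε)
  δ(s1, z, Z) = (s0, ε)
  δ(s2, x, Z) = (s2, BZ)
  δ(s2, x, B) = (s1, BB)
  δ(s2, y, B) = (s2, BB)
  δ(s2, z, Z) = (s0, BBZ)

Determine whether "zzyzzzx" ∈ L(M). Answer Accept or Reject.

Accept

(s0, zzyzzzx, Z)
  read z, top Z: go to s0, push BZ → (s0, zyzzzx, BZ)
  read z, top B: go to s0, push ε → (s0, yzzzx, Z)
  read y, top Z: go to s0, push BZ → (s0, zzzx, BZ)
  read z, top B: go to s0, push ε → (s0, zzx, Z)
  read z, top Z: go to s0, push BZ → (s0, zx, BZ)
  read z, top B: go to s0, push ε → (s0, x, Z)
  read x, top Z: go to s2, push ε → (s2, ε, ε)
All input consumed and the stack is empty.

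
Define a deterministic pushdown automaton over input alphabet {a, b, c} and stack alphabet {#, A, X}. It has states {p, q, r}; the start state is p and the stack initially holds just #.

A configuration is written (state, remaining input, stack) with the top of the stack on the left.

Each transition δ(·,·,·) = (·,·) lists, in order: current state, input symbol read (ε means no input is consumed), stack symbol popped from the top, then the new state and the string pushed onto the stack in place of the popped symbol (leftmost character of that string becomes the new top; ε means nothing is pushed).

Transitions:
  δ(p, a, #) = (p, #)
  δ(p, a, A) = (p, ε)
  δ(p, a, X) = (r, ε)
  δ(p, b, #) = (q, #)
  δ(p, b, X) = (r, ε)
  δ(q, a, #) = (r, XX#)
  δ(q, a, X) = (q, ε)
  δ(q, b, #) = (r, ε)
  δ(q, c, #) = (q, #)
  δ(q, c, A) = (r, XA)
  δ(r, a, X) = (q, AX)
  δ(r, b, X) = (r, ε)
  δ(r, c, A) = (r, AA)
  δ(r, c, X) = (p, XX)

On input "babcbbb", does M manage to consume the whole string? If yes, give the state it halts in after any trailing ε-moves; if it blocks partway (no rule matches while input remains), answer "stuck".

stuck

(p, babcbbb, #) ⊢ (q, abcbbb, #) ⊢ (r, bcbbb, XX#) ⊢ (r, cbbb, X#) ⊢ (p, bbb, XX#) ⊢ (r, bb, X#) ⊢ (r, b, #)
No transition for (r, b, top #); M blocks with input b remaining.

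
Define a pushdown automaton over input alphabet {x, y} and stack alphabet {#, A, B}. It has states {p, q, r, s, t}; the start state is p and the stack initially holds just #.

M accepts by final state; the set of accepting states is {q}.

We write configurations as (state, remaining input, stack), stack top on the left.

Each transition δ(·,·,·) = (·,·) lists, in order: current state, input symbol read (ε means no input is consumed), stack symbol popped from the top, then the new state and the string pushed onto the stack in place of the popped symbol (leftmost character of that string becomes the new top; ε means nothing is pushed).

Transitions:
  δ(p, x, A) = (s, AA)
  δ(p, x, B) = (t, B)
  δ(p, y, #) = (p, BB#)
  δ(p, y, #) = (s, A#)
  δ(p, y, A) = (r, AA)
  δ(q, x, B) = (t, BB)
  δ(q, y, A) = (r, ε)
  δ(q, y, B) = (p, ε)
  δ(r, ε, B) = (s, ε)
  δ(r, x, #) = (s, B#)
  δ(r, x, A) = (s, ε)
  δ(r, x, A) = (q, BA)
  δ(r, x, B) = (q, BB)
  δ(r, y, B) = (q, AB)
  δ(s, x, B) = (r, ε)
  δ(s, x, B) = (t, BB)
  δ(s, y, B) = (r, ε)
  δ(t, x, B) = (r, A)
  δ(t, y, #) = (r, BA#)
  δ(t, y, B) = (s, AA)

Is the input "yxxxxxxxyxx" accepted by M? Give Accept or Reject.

Reject

No computation consumes all input and reaches a final state.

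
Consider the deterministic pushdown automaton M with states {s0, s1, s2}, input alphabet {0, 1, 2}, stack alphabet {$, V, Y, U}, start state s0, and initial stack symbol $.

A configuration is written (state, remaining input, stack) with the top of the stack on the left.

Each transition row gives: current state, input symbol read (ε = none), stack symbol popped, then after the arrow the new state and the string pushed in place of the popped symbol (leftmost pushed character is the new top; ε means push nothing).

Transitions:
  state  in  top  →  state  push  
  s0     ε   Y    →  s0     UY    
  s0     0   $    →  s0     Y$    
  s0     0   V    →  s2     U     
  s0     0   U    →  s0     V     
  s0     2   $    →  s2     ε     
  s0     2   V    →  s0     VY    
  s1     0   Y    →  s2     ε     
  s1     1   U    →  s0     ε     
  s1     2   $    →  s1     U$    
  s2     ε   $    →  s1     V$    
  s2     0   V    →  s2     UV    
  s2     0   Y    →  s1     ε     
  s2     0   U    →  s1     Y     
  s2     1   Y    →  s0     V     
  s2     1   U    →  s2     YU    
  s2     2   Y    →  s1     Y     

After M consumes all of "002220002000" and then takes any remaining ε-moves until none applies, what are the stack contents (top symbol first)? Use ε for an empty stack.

Y$

(s0, 002220002000, $)
  read 0, top $: go to s0, push Y$ → (s0, 02220002000, Y$)
  ε-move, top Y: go to s0, push UY → (s0, 02220002000, UY$)
  read 0, top U: go to s0, push V → (s0, 2220002000, VY$)
  read 2, top V: go to s0, push VY → (s0, 220002000, VYY$)
  read 2, top V: go to s0, push VY → (s0, 20002000, VYYY$)
  read 2, top V: go to s0, push VY → (s0, 0002000, VYYYY$)
  read 0, top V: go to s2, push U → (s2, 002000, UYYYY$)
  read 0, top U: go to s1, push Y → (s1, 02000, YYYYY$)
  read 0, top Y: go to s2, push ε → (s2, 2000, YYYY$)
  read 2, top Y: go to s1, push Y → (s1, 000, YYYY$)
  read 0, top Y: go to s2, push ε → (s2, 00, YYY$)
  read 0, top Y: go to s1, push ε → (s1, 0, YY$)
  read 0, top Y: go to s2, push ε → (s2, ε, Y$)
All input consumed in state s2 with stack Y$.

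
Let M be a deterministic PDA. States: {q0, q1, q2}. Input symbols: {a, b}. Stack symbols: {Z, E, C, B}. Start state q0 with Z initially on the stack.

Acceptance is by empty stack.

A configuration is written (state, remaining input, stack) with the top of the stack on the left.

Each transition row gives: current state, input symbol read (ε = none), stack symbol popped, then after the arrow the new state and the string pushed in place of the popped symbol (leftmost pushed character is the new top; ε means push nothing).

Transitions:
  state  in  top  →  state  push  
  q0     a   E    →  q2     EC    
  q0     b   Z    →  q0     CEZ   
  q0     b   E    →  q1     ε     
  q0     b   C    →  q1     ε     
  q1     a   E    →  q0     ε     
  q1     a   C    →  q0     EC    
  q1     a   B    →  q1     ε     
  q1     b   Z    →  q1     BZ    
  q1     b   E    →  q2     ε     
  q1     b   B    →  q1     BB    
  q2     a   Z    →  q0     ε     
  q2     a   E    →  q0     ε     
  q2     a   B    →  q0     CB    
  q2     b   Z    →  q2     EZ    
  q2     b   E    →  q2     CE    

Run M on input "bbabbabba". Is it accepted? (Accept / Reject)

Reject

(q0, bbabbabba, Z)
  read b, top Z: go to q0, push CEZ → (q0, babbabba, CEZ)
  read b, top C: go to q1, push ε → (q1, abbabba, EZ)
  read a, top E: go to q0, push ε → (q0, bbabba, Z)
  read b, top Z: go to q0, push CEZ → (q0, babba, CEZ)
  read b, top C: go to q1, push ε → (q1, abba, EZ)
  read a, top E: go to q0, push ε → (q0, bba, Z)
  read b, top Z: go to q0, push CEZ → (q0, ba, CEZ)
  read b, top C: go to q1, push ε → (q1, a, EZ)
  read a, top E: go to q0, push ε → (q0, ε, Z)
All input consumed; stack is Z, not empty, and no further ε-move applies.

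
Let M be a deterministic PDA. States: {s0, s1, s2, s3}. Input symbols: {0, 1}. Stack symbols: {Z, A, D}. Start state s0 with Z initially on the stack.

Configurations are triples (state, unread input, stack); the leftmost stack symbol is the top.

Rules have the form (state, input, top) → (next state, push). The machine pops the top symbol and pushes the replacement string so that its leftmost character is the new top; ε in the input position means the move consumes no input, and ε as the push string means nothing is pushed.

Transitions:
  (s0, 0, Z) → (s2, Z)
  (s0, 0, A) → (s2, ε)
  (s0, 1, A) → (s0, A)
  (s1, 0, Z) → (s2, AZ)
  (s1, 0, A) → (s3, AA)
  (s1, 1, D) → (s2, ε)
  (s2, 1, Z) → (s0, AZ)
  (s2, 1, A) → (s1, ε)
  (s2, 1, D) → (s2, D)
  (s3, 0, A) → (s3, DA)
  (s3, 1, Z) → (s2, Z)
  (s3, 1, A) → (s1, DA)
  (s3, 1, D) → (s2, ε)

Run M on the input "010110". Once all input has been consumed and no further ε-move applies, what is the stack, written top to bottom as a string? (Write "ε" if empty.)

(s0, 010110, Z)
  read 0, top Z: go to s2, push Z → (s2, 10110, Z)
  read 1, top Z: go to s0, push AZ → (s0, 0110, AZ)
  read 0, top A: go to s2, push ε → (s2, 110, Z)
  read 1, top Z: go to s0, push AZ → (s0, 10, AZ)
  read 1, top A: go to s0, push A → (s0, 0, AZ)
  read 0, top A: go to s2, push ε → (s2, ε, Z)
All input consumed in state s2 with stack Z.

Z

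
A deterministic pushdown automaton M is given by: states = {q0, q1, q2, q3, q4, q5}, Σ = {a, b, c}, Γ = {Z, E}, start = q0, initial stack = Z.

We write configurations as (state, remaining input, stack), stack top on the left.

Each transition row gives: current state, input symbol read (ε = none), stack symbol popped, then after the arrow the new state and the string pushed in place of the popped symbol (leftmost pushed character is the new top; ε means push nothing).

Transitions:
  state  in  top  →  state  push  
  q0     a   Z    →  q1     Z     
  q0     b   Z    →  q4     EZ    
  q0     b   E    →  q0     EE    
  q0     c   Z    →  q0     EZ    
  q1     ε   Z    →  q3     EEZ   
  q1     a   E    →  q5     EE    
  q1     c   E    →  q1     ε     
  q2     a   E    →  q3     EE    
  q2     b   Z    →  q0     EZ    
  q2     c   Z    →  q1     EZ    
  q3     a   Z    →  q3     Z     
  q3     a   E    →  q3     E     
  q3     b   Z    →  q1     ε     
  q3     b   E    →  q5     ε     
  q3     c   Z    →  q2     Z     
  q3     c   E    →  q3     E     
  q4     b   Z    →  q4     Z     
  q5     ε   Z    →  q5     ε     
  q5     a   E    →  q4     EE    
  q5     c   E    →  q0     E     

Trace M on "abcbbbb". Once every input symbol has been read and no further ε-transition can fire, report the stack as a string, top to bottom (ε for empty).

EEEEEZ

(q0, abcbbbb, Z)
  read a, top Z: go to q1, push Z → (q1, bcbbbb, Z)
  ε-move, top Z: go to q3, push EEZ → (q3, bcbbbb, EEZ)
  read b, top E: go to q5, push ε → (q5, cbbbb, EZ)
  read c, top E: go to q0, push E → (q0, bbbb, EZ)
  read b, top E: go to q0, push EE → (q0, bbb, EEZ)
  read b, top E: go to q0, push EE → (q0, bb, EEEZ)
  read b, top E: go to q0, push EE → (q0, b, EEEEZ)
  read b, top E: go to q0, push EE → (q0, ε, EEEEEZ)
All input consumed in state q0 with stack EEEEEZ.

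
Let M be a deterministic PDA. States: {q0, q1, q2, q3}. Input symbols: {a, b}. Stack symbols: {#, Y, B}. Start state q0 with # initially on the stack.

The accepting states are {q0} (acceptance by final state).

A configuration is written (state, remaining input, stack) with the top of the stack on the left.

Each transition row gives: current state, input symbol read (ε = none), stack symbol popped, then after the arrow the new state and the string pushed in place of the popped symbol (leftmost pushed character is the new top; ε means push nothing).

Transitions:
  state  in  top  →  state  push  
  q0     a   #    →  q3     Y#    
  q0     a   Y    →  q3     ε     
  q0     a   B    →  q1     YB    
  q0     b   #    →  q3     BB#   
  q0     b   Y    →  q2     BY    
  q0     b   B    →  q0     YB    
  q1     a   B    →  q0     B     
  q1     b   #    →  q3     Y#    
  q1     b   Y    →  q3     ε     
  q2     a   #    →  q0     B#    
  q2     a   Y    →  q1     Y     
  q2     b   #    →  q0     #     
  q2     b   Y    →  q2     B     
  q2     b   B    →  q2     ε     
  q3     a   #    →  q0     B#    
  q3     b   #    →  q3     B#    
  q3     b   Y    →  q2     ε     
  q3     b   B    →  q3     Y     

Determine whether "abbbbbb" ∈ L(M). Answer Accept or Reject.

(q0, abbbbbb, #)
  read a, top #: go to q3, push Y# → (q3, bbbbbb, Y#)
  read b, top Y: go to q2, push ε → (q2, bbbbb, #)
  read b, top #: go to q0, push # → (q0, bbbb, #)
  read b, top #: go to q3, push BB# → (q3, bbb, BB#)
  read b, top B: go to q3, push Y → (q3, bb, YB#)
  read b, top Y: go to q2, push ε → (q2, b, B#)
  read b, top B: go to q2, push ε → (q2, ε, #)
All input consumed; state q2 ∉ F and no further ε-move applies.

Reject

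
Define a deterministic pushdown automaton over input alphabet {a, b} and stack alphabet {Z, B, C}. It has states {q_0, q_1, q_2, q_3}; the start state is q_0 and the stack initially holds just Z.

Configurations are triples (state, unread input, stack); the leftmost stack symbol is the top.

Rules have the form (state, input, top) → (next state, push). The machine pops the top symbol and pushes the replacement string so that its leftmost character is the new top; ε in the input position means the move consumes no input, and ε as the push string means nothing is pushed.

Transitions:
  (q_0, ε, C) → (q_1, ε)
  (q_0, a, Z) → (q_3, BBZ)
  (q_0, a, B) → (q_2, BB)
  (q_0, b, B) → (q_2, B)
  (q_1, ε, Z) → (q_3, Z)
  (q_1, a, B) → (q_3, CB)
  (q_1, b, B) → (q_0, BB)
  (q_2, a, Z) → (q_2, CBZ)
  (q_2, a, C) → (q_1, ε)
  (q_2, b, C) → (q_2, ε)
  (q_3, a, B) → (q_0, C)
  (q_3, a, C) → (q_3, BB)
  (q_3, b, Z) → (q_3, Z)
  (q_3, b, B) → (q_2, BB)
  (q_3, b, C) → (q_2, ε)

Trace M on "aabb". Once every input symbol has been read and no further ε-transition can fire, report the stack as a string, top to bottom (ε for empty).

(q_0, aabb, Z)
  read a, top Z: go to q_3, push BBZ → (q_3, abb, BBZ)
  read a, top B: go to q_0, push C → (q_0, bb, CBZ)
  ε-move, top C: go to q_1, push ε → (q_1, bb, BZ)
  read b, top B: go to q_0, push BB → (q_0, b, BBZ)
  read b, top B: go to q_2, push B → (q_2, ε, BBZ)
All input consumed in state q_2 with stack BBZ.

BBZ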